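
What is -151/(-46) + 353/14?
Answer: 4588/161 ≈ 28.497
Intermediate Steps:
-151/(-46) + 353/14 = -151*(-1/46) + 353*(1/14) = 151/46 + 353/14 = 4588/161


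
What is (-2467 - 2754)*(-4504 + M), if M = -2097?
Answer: 34463821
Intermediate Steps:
(-2467 - 2754)*(-4504 + M) = (-2467 - 2754)*(-4504 - 2097) = -5221*(-6601) = 34463821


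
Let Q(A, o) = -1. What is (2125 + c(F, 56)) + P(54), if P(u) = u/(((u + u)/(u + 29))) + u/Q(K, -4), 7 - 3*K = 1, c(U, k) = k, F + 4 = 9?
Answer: 4337/2 ≈ 2168.5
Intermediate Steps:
F = 5 (F = -4 + 9 = 5)
K = 2 (K = 7/3 - ⅓*1 = 7/3 - ⅓ = 2)
P(u) = 29/2 - u/2 (P(u) = u/(((u + u)/(u + 29))) + u/(-1) = u/(((2*u)/(29 + u))) + u*(-1) = u/((2*u/(29 + u))) - u = u*((29 + u)/(2*u)) - u = (29/2 + u/2) - u = 29/2 - u/2)
(2125 + c(F, 56)) + P(54) = (2125 + 56) + (29/2 - ½*54) = 2181 + (29/2 - 27) = 2181 - 25/2 = 4337/2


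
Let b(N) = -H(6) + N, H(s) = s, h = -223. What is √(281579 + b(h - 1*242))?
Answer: 2*√70277 ≈ 530.20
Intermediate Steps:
b(N) = -6 + N (b(N) = -1*6 + N = -6 + N)
√(281579 + b(h - 1*242)) = √(281579 + (-6 + (-223 - 1*242))) = √(281579 + (-6 + (-223 - 242))) = √(281579 + (-6 - 465)) = √(281579 - 471) = √281108 = 2*√70277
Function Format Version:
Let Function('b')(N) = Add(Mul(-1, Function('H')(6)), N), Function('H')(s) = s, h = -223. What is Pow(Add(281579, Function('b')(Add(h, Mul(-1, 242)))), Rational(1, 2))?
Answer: Mul(2, Pow(70277, Rational(1, 2))) ≈ 530.20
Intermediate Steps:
Function('b')(N) = Add(-6, N) (Function('b')(N) = Add(Mul(-1, 6), N) = Add(-6, N))
Pow(Add(281579, Function('b')(Add(h, Mul(-1, 242)))), Rational(1, 2)) = Pow(Add(281579, Add(-6, Add(-223, Mul(-1, 242)))), Rational(1, 2)) = Pow(Add(281579, Add(-6, Add(-223, -242))), Rational(1, 2)) = Pow(Add(281579, Add(-6, -465)), Rational(1, 2)) = Pow(Add(281579, -471), Rational(1, 2)) = Pow(281108, Rational(1, 2)) = Mul(2, Pow(70277, Rational(1, 2)))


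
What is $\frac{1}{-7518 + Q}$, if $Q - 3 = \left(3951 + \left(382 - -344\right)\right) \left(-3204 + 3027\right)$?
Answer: $- \frac{1}{835344} \approx -1.1971 \cdot 10^{-6}$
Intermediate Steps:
$Q = -827826$ ($Q = 3 + \left(3951 + \left(382 - -344\right)\right) \left(-3204 + 3027\right) = 3 + \left(3951 + \left(382 + 344\right)\right) \left(-177\right) = 3 + \left(3951 + 726\right) \left(-177\right) = 3 + 4677 \left(-177\right) = 3 - 827829 = -827826$)
$\frac{1}{-7518 + Q} = \frac{1}{-7518 - 827826} = \frac{1}{-835344} = - \frac{1}{835344}$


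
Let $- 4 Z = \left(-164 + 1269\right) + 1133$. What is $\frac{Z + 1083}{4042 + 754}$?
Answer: $\frac{1047}{9592} \approx 0.10915$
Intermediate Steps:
$Z = - \frac{1119}{2}$ ($Z = - \frac{\left(-164 + 1269\right) + 1133}{4} = - \frac{1105 + 1133}{4} = \left(- \frac{1}{4}\right) 2238 = - \frac{1119}{2} \approx -559.5$)
$\frac{Z + 1083}{4042 + 754} = \frac{- \frac{1119}{2} + 1083}{4042 + 754} = \frac{1047}{2 \cdot 4796} = \frac{1047}{2} \cdot \frac{1}{4796} = \frac{1047}{9592}$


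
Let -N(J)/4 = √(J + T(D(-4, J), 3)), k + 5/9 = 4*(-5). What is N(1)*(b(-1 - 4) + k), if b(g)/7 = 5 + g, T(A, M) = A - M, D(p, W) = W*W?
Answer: 740*I/9 ≈ 82.222*I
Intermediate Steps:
D(p, W) = W²
k = -185/9 (k = -5/9 + 4*(-5) = -5/9 - 20 = -185/9 ≈ -20.556)
b(g) = 35 + 7*g (b(g) = 7*(5 + g) = 35 + 7*g)
N(J) = -4*√(-3 + J + J²) (N(J) = -4*√(J + (J² - 1*3)) = -4*√(J + (J² - 3)) = -4*√(J + (-3 + J²)) = -4*√(-3 + J + J²))
N(1)*(b(-1 - 4) + k) = (-4*√(-3 + 1 + 1²))*((35 + 7*(-1 - 4)) - 185/9) = (-4*√(-3 + 1 + 1))*((35 + 7*(-5)) - 185/9) = (-4*I)*((35 - 35) - 185/9) = (-4*I)*(0 - 185/9) = -4*I*(-185/9) = 740*I/9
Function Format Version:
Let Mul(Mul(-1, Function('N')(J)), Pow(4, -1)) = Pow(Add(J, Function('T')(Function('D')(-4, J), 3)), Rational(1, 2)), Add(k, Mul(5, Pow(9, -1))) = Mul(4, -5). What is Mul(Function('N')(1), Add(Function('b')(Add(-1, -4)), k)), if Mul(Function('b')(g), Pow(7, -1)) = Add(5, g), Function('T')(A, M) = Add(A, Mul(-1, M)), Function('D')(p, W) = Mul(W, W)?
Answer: Mul(Rational(740, 9), I) ≈ Mul(82.222, I)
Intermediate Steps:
Function('D')(p, W) = Pow(W, 2)
k = Rational(-185, 9) (k = Add(Rational(-5, 9), Mul(4, -5)) = Add(Rational(-5, 9), -20) = Rational(-185, 9) ≈ -20.556)
Function('b')(g) = Add(35, Mul(7, g)) (Function('b')(g) = Mul(7, Add(5, g)) = Add(35, Mul(7, g)))
Function('N')(J) = Mul(-4, Pow(Add(-3, J, Pow(J, 2)), Rational(1, 2))) (Function('N')(J) = Mul(-4, Pow(Add(J, Add(Pow(J, 2), Mul(-1, 3))), Rational(1, 2))) = Mul(-4, Pow(Add(J, Add(Pow(J, 2), -3)), Rational(1, 2))) = Mul(-4, Pow(Add(J, Add(-3, Pow(J, 2))), Rational(1, 2))) = Mul(-4, Pow(Add(-3, J, Pow(J, 2)), Rational(1, 2))))
Mul(Function('N')(1), Add(Function('b')(Add(-1, -4)), k)) = Mul(Mul(-4, Pow(Add(-3, 1, Pow(1, 2)), Rational(1, 2))), Add(Add(35, Mul(7, Add(-1, -4))), Rational(-185, 9))) = Mul(Mul(-4, Pow(Add(-3, 1, 1), Rational(1, 2))), Add(Add(35, Mul(7, -5)), Rational(-185, 9))) = Mul(Mul(-4, Pow(-1, Rational(1, 2))), Add(Add(35, -35), Rational(-185, 9))) = Mul(Mul(-4, I), Add(0, Rational(-185, 9))) = Mul(Mul(-4, I), Rational(-185, 9)) = Mul(Rational(740, 9), I)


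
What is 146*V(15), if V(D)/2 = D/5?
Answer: 876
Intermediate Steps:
V(D) = 2*D/5 (V(D) = 2*(D/5) = 2*D/5)
146*V(15) = 146*((⅖)*15) = 146*6 = 876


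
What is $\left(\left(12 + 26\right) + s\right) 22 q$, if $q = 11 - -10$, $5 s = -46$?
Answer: $\frac{66528}{5} \approx 13306.0$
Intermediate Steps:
$s = - \frac{46}{5}$ ($s = \frac{1}{5} \left(-46\right) = - \frac{46}{5} \approx -9.2$)
$q = 21$ ($q = 11 + 10 = 21$)
$\left(\left(12 + 26\right) + s\right) 22 q = \left(\left(12 + 26\right) - \frac{46}{5}\right) 22 \cdot 21 = \left(38 - \frac{46}{5}\right) 22 \cdot 21 = \frac{144}{5} \cdot 22 \cdot 21 = \frac{3168}{5} \cdot 21 = \frac{66528}{5}$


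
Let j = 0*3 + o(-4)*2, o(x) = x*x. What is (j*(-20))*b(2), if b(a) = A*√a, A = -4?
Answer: 2560*√2 ≈ 3620.4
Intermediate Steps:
o(x) = x²
b(a) = -4*√a
j = 32 (j = 0*3 + (-4)²*2 = 0 + 16*2 = 0 + 32 = 32)
(j*(-20))*b(2) = (32*(-20))*(-4*√2) = -(-2560)*√2 = 2560*√2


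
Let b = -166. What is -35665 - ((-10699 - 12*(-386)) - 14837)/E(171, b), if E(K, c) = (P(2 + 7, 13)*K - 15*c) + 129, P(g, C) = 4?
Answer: -39260197/1101 ≈ -35659.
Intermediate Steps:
E(K, c) = 129 - 15*c + 4*K (E(K, c) = (4*K - 15*c) + 129 = (-15*c + 4*K) + 129 = 129 - 15*c + 4*K)
-35665 - ((-10699 - 12*(-386)) - 14837)/E(171, b) = -35665 - ((-10699 - 12*(-386)) - 14837)/(129 - 15*(-166) + 4*171) = -35665 - ((-10699 + 4632) - 14837)/(129 + 2490 + 684) = -35665 - (-6067 - 14837)/3303 = -35665 - (-20904)/3303 = -35665 - 1*(-6968/1101) = -35665 + 6968/1101 = -39260197/1101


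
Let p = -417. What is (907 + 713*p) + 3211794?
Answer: 2915380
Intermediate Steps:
(907 + 713*p) + 3211794 = (907 + 713*(-417)) + 3211794 = (907 - 297321) + 3211794 = -296414 + 3211794 = 2915380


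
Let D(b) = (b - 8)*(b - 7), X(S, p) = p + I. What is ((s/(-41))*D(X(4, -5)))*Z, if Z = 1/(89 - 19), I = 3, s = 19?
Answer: -171/287 ≈ -0.59582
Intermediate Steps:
X(S, p) = 3 + p (X(S, p) = p + 3 = 3 + p)
D(b) = (-8 + b)*(-7 + b)
Z = 1/70 ≈ 0.014286
((s/(-41))*D(X(4, -5)))*Z = ((19/(-41))*(56 + (3 - 5)² - 15*(3 - 5)))*(1/70) = ((19*(-1/41))*(56 + (-2)² - 15*(-2)))*(1/70) = -19*(56 + 4 + 30)/41*(1/70) = -19/41*90*(1/70) = -1710/41*1/70 = -171/287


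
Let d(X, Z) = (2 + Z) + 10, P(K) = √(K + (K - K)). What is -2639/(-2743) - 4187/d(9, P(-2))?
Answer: -5285923/15403 + 4187*I*√2/146 ≈ -343.17 + 40.557*I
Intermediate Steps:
P(K) = √K (P(K) = √(K + 0) = √K)
d(X, Z) = 12 + Z
-2639/(-2743) - 4187/d(9, P(-2)) = -2639/(-2743) - 4187/(12 + √(-2)) = -2639*(-1/2743) - 4187/(12 + I*√2) = 203/211 - 4187/(12 + I*√2)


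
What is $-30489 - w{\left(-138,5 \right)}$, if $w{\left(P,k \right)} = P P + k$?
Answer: $-49538$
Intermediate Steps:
$w{\left(P,k \right)} = k + P^{2}$ ($w{\left(P,k \right)} = P^{2} + k = k + P^{2}$)
$-30489 - w{\left(-138,5 \right)} = -30489 - \left(5 + \left(-138\right)^{2}\right) = -30489 - \left(5 + 19044\right) = -30489 - 19049 = -49538$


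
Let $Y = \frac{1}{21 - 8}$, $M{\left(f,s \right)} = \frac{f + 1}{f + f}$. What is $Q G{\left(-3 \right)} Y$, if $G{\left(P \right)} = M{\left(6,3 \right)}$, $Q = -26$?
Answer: $- \frac{7}{6} \approx -1.1667$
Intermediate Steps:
$M{\left(f,s \right)} = \frac{1 + f}{2 f}$
$Y = \frac{1}{13} \approx 0.076923$
$G{\left(P \right)} = \frac{7}{12}$ ($G{\left(P \right)} = \frac{1 + 6}{2 \cdot 6} = \frac{1}{2} \cdot \frac{1}{6} \cdot 7 = \frac{7}{12}$)
$Q G{\left(-3 \right)} Y = \left(-26\right) \frac{7}{12} \cdot \frac{1}{13} = \left(- \frac{91}{6}\right) \frac{1}{13} = - \frac{7}{6}$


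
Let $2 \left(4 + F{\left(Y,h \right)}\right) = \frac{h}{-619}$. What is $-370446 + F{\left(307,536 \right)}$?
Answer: $- \frac{229308818}{619} \approx -3.7045 \cdot 10^{5}$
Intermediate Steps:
$F{\left(Y,h \right)} = -4 - \frac{h}{1238}$ ($F{\left(Y,h \right)} = -4 + \frac{h \frac{1}{-619}}{2} = -4 + \frac{h \left(- \frac{1}{619}\right)}{2} = -4 + \frac{\left(- \frac{1}{619}\right) h}{2} = -4 - \frac{h}{1238}$)
$-370446 + F{\left(307,536 \right)} = -370446 - \frac{2744}{619} = - \frac{229308818}{619}$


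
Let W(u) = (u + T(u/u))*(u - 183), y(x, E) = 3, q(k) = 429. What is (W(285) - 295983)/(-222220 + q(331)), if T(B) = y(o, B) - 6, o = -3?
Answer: 267219/221791 ≈ 1.2048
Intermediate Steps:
T(B) = -3 (T(B) = 3 - 6 = -3)
W(u) = (-183 + u)*(-3 + u) (W(u) = (u - 3)*(u - 183) = (-3 + u)*(-183 + u) = (-183 + u)*(-3 + u))
(W(285) - 295983)/(-222220 + q(331)) = ((549 + 285**2 - 186*285) - 295983)/(-222220 + 429) = ((549 + 81225 - 53010) - 295983)/(-221791) = (28764 - 295983)*(-1/221791) = -267219*(-1/221791) = 267219/221791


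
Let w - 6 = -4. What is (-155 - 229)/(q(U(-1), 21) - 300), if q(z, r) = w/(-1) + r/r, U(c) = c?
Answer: 384/301 ≈ 1.2757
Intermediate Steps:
w = 2 (w = 6 - 4 = 2)
q(z, r) = -1 (q(z, r) = 2/(-1) + r/r = 2*(-1) + 1 = -2 + 1 = -1)
(-155 - 229)/(q(U(-1), 21) - 300) = (-155 - 229)/(-1 - 300) = -384/(-301) = -384*(-1/301) = 384/301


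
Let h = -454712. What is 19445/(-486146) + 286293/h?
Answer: -74011035809/110528209976 ≈ -0.66961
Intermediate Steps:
19445/(-486146) + 286293/h = 19445/(-486146) + 286293/(-454712) = 19445*(-1/486146) + 286293*(-1/454712) = -19445/486146 - 286293/454712 = -74011035809/110528209976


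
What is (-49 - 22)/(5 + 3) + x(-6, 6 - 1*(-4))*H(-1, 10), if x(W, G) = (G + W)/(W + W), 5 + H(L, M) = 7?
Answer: -229/24 ≈ -9.5417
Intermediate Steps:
H(L, M) = 2 (H(L, M) = -5 + 7 = 2)
x(W, G) = (G + W)/(2*W) (x(W, G) = (G + W)/((2*W)) = (G + W)*(1/(2*W)) = (G + W)/(2*W))
(-49 - 22)/(5 + 3) + x(-6, 6 - 1*(-4))*H(-1, 10) = (-49 - 22)/(5 + 3) + ((½)*((6 - 1*(-4)) - 6)/(-6))*2 = -71/8 + ((½)*(-⅙)*((6 + 4) - 6))*2 = -71*⅛ + ((½)*(-⅙)*(10 - 6))*2 = -71/8 + ((½)*(-⅙)*4)*2 = -71/8 - ⅓*2 = -71/8 - ⅔ = -229/24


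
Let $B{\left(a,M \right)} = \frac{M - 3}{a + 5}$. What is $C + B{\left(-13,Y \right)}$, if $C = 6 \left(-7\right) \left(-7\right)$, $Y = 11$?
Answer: $293$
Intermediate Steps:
$B{\left(a,M \right)} = \frac{-3 + M}{5 + a}$
$C = 294$ ($C = \left(-42\right) \left(-7\right) = 294$)
$C + B{\left(-13,Y \right)} = 294 + \frac{-3 + 11}{5 - 13} = 294 + \frac{1}{-8} \cdot 8 = 294 - 1 = 293$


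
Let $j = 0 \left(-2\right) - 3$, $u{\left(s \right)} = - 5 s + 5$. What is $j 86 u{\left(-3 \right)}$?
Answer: $-5160$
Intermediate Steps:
$u{\left(s \right)} = 5 - 5 s$
$j = -3$ ($j = 0 - 3 = -3$)
$j 86 u{\left(-3 \right)} = \left(-3\right) 86 \left(5 - -15\right) = - 258 \left(5 + 15\right) = \left(-258\right) 20 = -5160$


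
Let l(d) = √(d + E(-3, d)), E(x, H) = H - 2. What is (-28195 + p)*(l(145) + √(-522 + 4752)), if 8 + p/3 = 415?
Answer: -323688*√2 - 80922*√470 ≈ -2.2121e+6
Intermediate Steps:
p = 1221 (p = -24 + 3*415 = -24 + 1245 = 1221)
E(x, H) = -2 + H
l(d) = √(-2 + 2*d) (l(d) = √(d + (-2 + d)) = √(-2 + 2*d))
(-28195 + p)*(l(145) + √(-522 + 4752)) = (-28195 + 1221)*(√(-2 + 2*145) + √(-522 + 4752)) = -26974*(√(-2 + 290) + √4230) = -26974*(√288 + 3*√470) = -26974*(12*√2 + 3*√470) = -26974*(3*√470 + 12*√2) = -323688*√2 - 80922*√470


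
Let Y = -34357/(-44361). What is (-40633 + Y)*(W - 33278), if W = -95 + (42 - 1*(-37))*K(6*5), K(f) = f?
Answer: 55882478294468/44361 ≈ 1.2597e+9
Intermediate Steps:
Y = 34357/44361 (Y = -34357*(-1/44361) = 34357/44361 ≈ 0.77449)
W = 2275 (W = -95 + (42 - 1*(-37))*(6*5) = -95 + (42 + 37)*30 = -95 + 79*30 = -95 + 2370 = 2275)
(-40633 + Y)*(W - 33278) = (-40633 + 34357/44361)*(2275 - 33278) = -1802486156/44361*(-31003) = 55882478294468/44361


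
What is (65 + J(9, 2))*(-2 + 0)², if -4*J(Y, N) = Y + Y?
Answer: 242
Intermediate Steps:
J(Y, N) = -Y/2 (J(Y, N) = -(Y + Y)/4 = -Y/2)
(65 + J(9, 2))*(-2 + 0)² = (65 - ½*9)*(-2 + 0)² = (65 - 9/2)*(-2)² = (121/2)*4 = 242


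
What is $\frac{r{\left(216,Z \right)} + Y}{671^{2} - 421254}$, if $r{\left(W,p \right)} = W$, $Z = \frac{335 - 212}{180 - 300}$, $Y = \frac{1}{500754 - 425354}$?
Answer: $\frac{16286401}{2185619800} \approx 0.0074516$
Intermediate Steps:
$Y = \frac{1}{75400} \approx 1.3263 \cdot 10^{-5}$
$Z = - \frac{41}{40}$ ($Z = \frac{123}{-120} = 123 \left(- \frac{1}{120}\right) = - \frac{41}{40} \approx -1.025$)
$\frac{r{\left(216,Z \right)} + Y}{671^{2} - 421254} = \frac{216 + \frac{1}{75400}}{671^{2} - 421254} = \frac{16286401}{75400 \left(450241 - 421254\right)} = \frac{16286401}{75400 \cdot 28987} = \frac{16286401}{75400} \cdot \frac{1}{28987} = \frac{16286401}{2185619800}$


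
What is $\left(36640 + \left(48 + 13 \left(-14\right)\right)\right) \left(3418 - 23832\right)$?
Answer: $-745233484$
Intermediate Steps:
$\left(36640 + \left(48 + 13 \left(-14\right)\right)\right) \left(3418 - 23832\right) = \left(36640 + \left(48 - 182\right)\right) \left(-20414\right) = \left(36640 - 134\right) \left(-20414\right) = 36506 \left(-20414\right) = -745233484$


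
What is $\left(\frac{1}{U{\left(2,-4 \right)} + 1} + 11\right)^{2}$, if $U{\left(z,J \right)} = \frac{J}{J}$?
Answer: $\frac{529}{4} \approx 132.25$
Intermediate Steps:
$U{\left(z,J \right)} = 1$
$\left(\frac{1}{U{\left(2,-4 \right)} + 1} + 11\right)^{2} = \left(\frac{1}{1 + 1} + 11\right)^{2} = \left(\frac{1}{2} + 11\right)^{2} = \left(\frac{23}{2}\right)^{2} = \frac{529}{4}$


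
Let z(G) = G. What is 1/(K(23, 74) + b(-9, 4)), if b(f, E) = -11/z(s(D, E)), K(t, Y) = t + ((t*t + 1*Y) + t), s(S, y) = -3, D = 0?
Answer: 3/1958 ≈ 0.0015322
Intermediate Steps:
K(t, Y) = Y + t**2 + 2*t (K(t, Y) = t + ((t**2 + Y) + t) = t + ((Y + t**2) + t) = t + (Y + t + t**2) = Y + t**2 + 2*t)
b(f, E) = 11/3 (b(f, E) = -11/(-3) = -11*(-1/3) = 11/3)
1/(K(23, 74) + b(-9, 4)) = 1/((74 + 23**2 + 2*23) + 11/3) = 1/((74 + 529 + 46) + 11/3) = 1/(649 + 11/3) = 1/(1958/3) = 3/1958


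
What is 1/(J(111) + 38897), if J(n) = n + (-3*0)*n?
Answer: 1/39008 ≈ 2.5636e-5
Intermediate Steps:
J(n) = n (J(n) = n + 0*n = n + 0 = n)
1/(J(111) + 38897) = 1/(111 + 38897) = 1/39008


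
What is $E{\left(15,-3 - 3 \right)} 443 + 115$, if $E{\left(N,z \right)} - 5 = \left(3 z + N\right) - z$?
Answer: $3659$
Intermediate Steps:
$E{\left(N,z \right)} = 5 + N + 2 z$ ($E{\left(N,z \right)} = 5 + \left(\left(3 z + N\right) - z\right) = 5 + \left(\left(N + 3 z\right) - z\right) = 5 + \left(N + 2 z\right) = 5 + N + 2 z$)
$E{\left(15,-3 - 3 \right)} 443 + 115 = \left(5 + 15 + 2 \left(-3 - 3\right)\right) 443 + 115 = \left(5 + 15 + 2 \left(-6\right)\right) 443 + 115 = \left(5 + 15 - 12\right) 443 + 115 = 8 \cdot 443 + 115 = 3544 + 115 = 3659$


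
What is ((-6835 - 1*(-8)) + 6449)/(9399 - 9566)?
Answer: 378/167 ≈ 2.2635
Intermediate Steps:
((-6835 - 1*(-8)) + 6449)/(9399 - 9566) = ((-6835 + 8) + 6449)/(-167) = (-6827 + 6449)*(-1/167) = -378*(-1/167) = 378/167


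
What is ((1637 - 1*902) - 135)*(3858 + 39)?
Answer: 2338200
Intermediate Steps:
((1637 - 1*902) - 135)*(3858 + 39) = ((1637 - 902) - 135)*3897 = (735 - 135)*3897 = 600*3897 = 2338200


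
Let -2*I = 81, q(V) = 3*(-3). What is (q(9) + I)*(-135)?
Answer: 13365/2 ≈ 6682.5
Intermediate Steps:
q(V) = -9
I = -81/2 (I = -½*81 = -81/2 ≈ -40.500)
(q(9) + I)*(-135) = (-9 - 81/2)*(-135) = -99/2*(-135) = 13365/2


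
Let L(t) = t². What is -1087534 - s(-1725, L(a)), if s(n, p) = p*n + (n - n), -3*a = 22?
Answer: -2984302/3 ≈ -9.9477e+5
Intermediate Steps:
a = -22/3 (a = -⅓*22 = -22/3 ≈ -7.3333)
s(n, p) = n*p (s(n, p) = n*p + 0 = n*p)
-1087534 - s(-1725, L(a)) = -1087534 - (-1725)*(-22/3)² = -1087534 - (-1725)*484/9 = -1087534 - 1*(-278300/3) = -1087534 + 278300/3 = -2984302/3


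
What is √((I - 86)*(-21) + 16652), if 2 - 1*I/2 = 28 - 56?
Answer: √17198 ≈ 131.14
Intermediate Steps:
I = 60 (I = 4 - 2*(28 - 56) = 4 - 2*(-28) = 4 + 56 = 60)
√((I - 86)*(-21) + 16652) = √((60 - 86)*(-21) + 16652) = √(-26*(-21) + 16652) = √(546 + 16652) = √17198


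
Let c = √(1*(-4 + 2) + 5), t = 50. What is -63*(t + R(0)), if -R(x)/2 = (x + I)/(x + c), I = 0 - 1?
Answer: -3150 - 42*√3 ≈ -3222.7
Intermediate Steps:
c = √3 (c = √(1*(-2) + 5) = √(-2 + 5) = √3 ≈ 1.7320)
I = -1
R(x) = -2*(-1 + x)/(x + √3) (R(x) = -2*(x - 1)/(x + √3) = -2*(-1 + x)/(x + √3))
-63*(t + R(0)) = -63*(50 + 2*(1 - 1*0)/(0 + √3)) = -63*(50 + 2*(1 + 0)/(√3)) = -63*(50 + 2*(√3/3)*1) = -63*(50 + 2*√3/3) = -3150 - 42*√3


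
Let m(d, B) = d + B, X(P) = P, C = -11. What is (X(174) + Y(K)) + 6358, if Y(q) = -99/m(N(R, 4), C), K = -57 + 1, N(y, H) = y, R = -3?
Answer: 91547/14 ≈ 6539.1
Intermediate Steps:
K = -56
m(d, B) = B + d
Y(q) = 99/14 (Y(q) = -99/(-11 - 3) = -99/(-14) = -99*(-1/14) = 99/14)
(X(174) + Y(K)) + 6358 = (174 + 99/14) + 6358 = 2535/14 + 6358 = 91547/14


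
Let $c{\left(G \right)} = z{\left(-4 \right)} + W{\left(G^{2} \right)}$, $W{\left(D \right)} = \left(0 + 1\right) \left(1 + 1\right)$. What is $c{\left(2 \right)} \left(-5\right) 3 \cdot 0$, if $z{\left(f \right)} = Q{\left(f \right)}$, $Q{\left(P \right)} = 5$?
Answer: $0$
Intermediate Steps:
$z{\left(f \right)} = 5$
$W{\left(D \right)} = 2$ ($W{\left(D \right)} = 1 \cdot 2 = 2$)
$c{\left(G \right)} = 7$ ($c{\left(G \right)} = 5 + 2 = 7$)
$c{\left(2 \right)} \left(-5\right) 3 \cdot 0 = 7 \left(-5\right) 3 \cdot 0 = 7 \left(\left(-15\right) 0\right) = 7 \cdot 0 = 0$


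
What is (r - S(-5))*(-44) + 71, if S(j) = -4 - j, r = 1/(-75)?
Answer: 8669/75 ≈ 115.59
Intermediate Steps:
r = -1/75 ≈ -0.013333
(r - S(-5))*(-44) + 71 = (-1/75 - (-4 - 1*(-5)))*(-44) + 71 = (-1/75 - (-4 + 5))*(-44) + 71 = (-1/75 - 1*1)*(-44) + 71 = (-1/75 - 1)*(-44) + 71 = -76/75*(-44) + 71 = 3344/75 + 71 = 8669/75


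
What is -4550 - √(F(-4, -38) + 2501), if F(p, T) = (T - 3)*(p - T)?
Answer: -4550 - 3*√123 ≈ -4583.3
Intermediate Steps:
F(p, T) = (-3 + T)*(p - T)
-4550 - √(F(-4, -38) + 2501) = -4550 - √((-1*(-38)² - 3*(-4) + 3*(-38) - 38*(-4)) + 2501) = -4550 - √((-1*1444 + 12 - 114 + 152) + 2501) = -4550 - √((-1444 + 12 - 114 + 152) + 2501) = -4550 - √(-1394 + 2501) = -4550 - √1107 = -4550 - 3*√123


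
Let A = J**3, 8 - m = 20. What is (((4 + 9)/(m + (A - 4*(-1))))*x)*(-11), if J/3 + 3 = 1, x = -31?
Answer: -4433/224 ≈ -19.790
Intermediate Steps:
m = -12 (m = 8 - 1*20 = 8 - 20 = -12)
J = -6 (J = -9 + 3*1 = -9 + 3 = -6)
A = -216 (A = (-6)**3 = -216)
(((4 + 9)/(m + (A - 4*(-1))))*x)*(-11) = (((4 + 9)/(-12 + (-216 - 4*(-1))))*(-31))*(-11) = ((13/(-12 + (-216 + 4)))*(-31))*(-11) = ((13/(-12 - 212))*(-31))*(-11) = ((13/(-224))*(-31))*(-11) = ((13*(-1/224))*(-31))*(-11) = -13/224*(-31)*(-11) = (403/224)*(-11) = -4433/224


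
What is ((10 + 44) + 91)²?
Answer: 21025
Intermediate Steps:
((10 + 44) + 91)² = (54 + 91)² = 145² = 21025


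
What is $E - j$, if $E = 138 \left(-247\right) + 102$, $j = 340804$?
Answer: $-374788$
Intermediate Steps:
$E = -33984$ ($E = -34086 + 102 = -33984$)
$E - j = -33984 - 340804 = -374788$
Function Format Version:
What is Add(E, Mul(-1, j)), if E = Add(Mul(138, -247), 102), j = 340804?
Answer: -374788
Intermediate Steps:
E = -33984 (E = Add(-34086, 102) = -33984)
Add(E, Mul(-1, j)) = Add(-33984, Mul(-1, 340804)) = Add(-33984, -340804) = -374788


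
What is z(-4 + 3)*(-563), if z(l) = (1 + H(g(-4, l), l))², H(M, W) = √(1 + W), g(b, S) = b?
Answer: -563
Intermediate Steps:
z(l) = (1 + √(1 + l))²
z(-4 + 3)*(-563) = (1 + √(1 + (-4 + 3)))²*(-563) = (1 + √(1 - 1))²*(-563) = (1 + √0)²*(-563) = (1 + 0)²*(-563) = 1²*(-563) = 1*(-563) = -563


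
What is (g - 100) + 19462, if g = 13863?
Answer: 33225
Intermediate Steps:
(g - 100) + 19462 = (13863 - 100) + 19462 = 13763 + 19462 = 33225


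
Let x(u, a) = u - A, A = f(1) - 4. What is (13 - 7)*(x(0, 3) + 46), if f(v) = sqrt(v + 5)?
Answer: 300 - 6*sqrt(6) ≈ 285.30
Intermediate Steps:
f(v) = sqrt(5 + v)
A = -4 + sqrt(6) (A = sqrt(5 + 1) - 4 = sqrt(6) - 4 = -4 + sqrt(6) ≈ -1.5505)
x(u, a) = 4 + u - sqrt(6) (x(u, a) = u - (-4 + sqrt(6)) = u + (4 - sqrt(6)) = 4 + u - sqrt(6))
(13 - 7)*(x(0, 3) + 46) = (13 - 7)*((4 + 0 - sqrt(6)) + 46) = 6*((4 - sqrt(6)) + 46) = 6*(50 - sqrt(6)) = 300 - 6*sqrt(6)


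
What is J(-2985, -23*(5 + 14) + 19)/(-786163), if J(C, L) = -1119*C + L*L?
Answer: -3514939/786163 ≈ -4.4710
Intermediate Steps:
J(C, L) = L² - 1119*C (J(C, L) = -1119*C + L² = L² - 1119*C)
J(-2985, -23*(5 + 14) + 19)/(-786163) = ((-23*(5 + 14) + 19)² - 1119*(-2985))/(-786163) = ((-23*19 + 19)² + 3340215)*(-1/786163) = ((-437 + 19)² + 3340215)*(-1/786163) = ((-418)² + 3340215)*(-1/786163) = (174724 + 3340215)*(-1/786163) = 3514939*(-1/786163) = -3514939/786163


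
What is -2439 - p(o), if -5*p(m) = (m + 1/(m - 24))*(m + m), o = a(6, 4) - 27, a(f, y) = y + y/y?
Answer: -258199/115 ≈ -2245.2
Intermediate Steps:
a(f, y) = 1 + y (a(f, y) = y + 1 = 1 + y)
o = -22 (o = (1 + 4) - 27 = 5 - 27 = -22)
p(m) = -2*m*(m + 1/(-24 + m))/5 (p(m) = -(m + 1/(m - 24))*(m + m)/5 = -(m + 1/(-24 + m))*2*m/5 = -2*m*(m + 1/(-24 + m))/5)
-2439 - p(o) = -2439 - 2*(-22)*(-1 - 1*(-22)**2 + 24*(-22))/(5*(-24 - 22)) = -2439 - 2*(-22)*(-1 - 1*484 - 528)/(5*(-46)) = -2439 - 2*(-22)*(-1)*(-1 - 484 - 528)/(5*46) = -2439 - 2*(-22)*(-1)*(-1013)/(5*46) = -2439 - 1*(-22286/115) = -2439 + 22286/115 = -258199/115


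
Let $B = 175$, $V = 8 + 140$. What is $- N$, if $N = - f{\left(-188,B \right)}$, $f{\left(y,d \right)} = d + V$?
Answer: $323$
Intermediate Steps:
$V = 148$
$f{\left(y,d \right)} = 148 + d$ ($f{\left(y,d \right)} = d + 148 = 148 + d$)
$N = -323$ ($N = - (148 + 175) = \left(-1\right) 323 = -323$)
$- N = \left(-1\right) \left(-323\right) = 323$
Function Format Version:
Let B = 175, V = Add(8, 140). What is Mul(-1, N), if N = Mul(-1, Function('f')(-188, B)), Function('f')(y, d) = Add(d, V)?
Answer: 323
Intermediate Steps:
V = 148
Function('f')(y, d) = Add(148, d) (Function('f')(y, d) = Add(d, 148) = Add(148, d))
N = -323 (N = Mul(-1, Add(148, 175)) = Mul(-1, 323) = -323)
Mul(-1, N) = Mul(-1, -323) = 323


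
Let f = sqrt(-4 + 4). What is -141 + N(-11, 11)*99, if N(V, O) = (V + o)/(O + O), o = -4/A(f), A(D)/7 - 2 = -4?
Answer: -2649/14 ≈ -189.21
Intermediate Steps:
f = 0 (f = sqrt(0) = 0)
A(D) = -14 (A(D) = 14 + 7*(-4) = 14 - 28 = -14)
o = 2/7 (o = -4/(-14) = -4*(-1/14) = 2/7 ≈ 0.28571)
N(V, O) = (2/7 + V)/(2*O) (N(V, O) = (V + 2/7)/(O + O) = (2/7 + V)/((2*O)) = (2/7 + V)*(1/(2*O)) = (2/7 + V)/(2*O))
-141 + N(-11, 11)*99 = -141 + ((1/14)*(2 + 7*(-11))/11)*99 = -141 + ((1/14)*(1/11)*(2 - 77))*99 = -141 + ((1/14)*(1/11)*(-75))*99 = -141 - 75/154*99 = -141 - 675/14 = -2649/14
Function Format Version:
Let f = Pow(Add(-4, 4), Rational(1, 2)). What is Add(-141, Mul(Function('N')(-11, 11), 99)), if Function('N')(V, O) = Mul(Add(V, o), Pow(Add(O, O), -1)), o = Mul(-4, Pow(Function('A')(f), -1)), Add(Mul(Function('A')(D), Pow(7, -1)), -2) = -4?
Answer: Rational(-2649, 14) ≈ -189.21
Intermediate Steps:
f = 0 (f = Pow(0, Rational(1, 2)) = 0)
Function('A')(D) = -14 (Function('A')(D) = Add(14, Mul(7, -4)) = Add(14, -28) = -14)
o = Rational(2, 7) (o = Mul(-4, Pow(-14, -1)) = Mul(-4, Rational(-1, 14)) = Rational(2, 7) ≈ 0.28571)
Function('N')(V, O) = Mul(Rational(1, 2), Pow(O, -1), Add(Rational(2, 7), V)) (Function('N')(V, O) = Mul(Add(V, Rational(2, 7)), Pow(Add(O, O), -1)) = Mul(Add(Rational(2, 7), V), Pow(Mul(2, O), -1)) = Mul(Add(Rational(2, 7), V), Mul(Rational(1, 2), Pow(O, -1))) = Mul(Rational(1, 2), Pow(O, -1), Add(Rational(2, 7), V)))
Add(-141, Mul(Function('N')(-11, 11), 99)) = Add(-141, Mul(Mul(Rational(1, 14), Pow(11, -1), Add(2, Mul(7, -11))), 99)) = Add(-141, Mul(Mul(Rational(1, 14), Rational(1, 11), Add(2, -77)), 99)) = Add(-141, Mul(Mul(Rational(1, 14), Rational(1, 11), -75), 99)) = Add(-141, Mul(Rational(-75, 154), 99)) = Add(-141, Rational(-675, 14)) = Rational(-2649, 14)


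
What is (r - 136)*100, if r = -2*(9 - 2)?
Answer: -15000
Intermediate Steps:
r = -14 (r = -2*7 = -14)
(r - 136)*100 = (-14 - 136)*100 = -150*100 = -15000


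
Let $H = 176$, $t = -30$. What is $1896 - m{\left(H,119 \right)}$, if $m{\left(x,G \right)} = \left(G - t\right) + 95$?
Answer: $1652$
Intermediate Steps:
$m{\left(x,G \right)} = 125 + G$ ($m{\left(x,G \right)} = \left(G - -30\right) + 95 = \left(G + 30\right) + 95 = \left(30 + G\right) + 95 = 125 + G$)
$1896 - m{\left(H,119 \right)} = 1896 - \left(125 + 119\right) = 1896 - 244 = 1652$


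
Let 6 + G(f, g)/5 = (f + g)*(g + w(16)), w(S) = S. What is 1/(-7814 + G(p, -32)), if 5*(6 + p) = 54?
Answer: -1/5668 ≈ -0.00017643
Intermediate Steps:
p = 24/5 (p = -6 + (1/5)*54 = -6 + 54/5 = 24/5 ≈ 4.8000)
G(f, g) = -30 + 5*(16 + g)*(f + g) (G(f, g) = -30 + 5*((f + g)*(g + 16)) = -30 + 5*((f + g)*(16 + g)) = -30 + 5*((16 + g)*(f + g)) = -30 + 5*(16 + g)*(f + g))
1/(-7814 + G(p, -32)) = 1/(-7814 + (-30 + 5*(-32)**2 + 80*(24/5) + 80*(-32) + 5*(24/5)*(-32))) = 1/(-7814 + (-30 + 5*1024 + 384 - 2560 - 768)) = 1/(-7814 + (-30 + 5120 + 384 - 2560 - 768)) = 1/(-7814 + 2146) = 1/(-5668) = -1/5668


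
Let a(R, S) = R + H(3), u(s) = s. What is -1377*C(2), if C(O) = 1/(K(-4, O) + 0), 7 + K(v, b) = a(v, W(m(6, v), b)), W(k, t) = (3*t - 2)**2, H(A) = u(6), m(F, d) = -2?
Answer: 1377/5 ≈ 275.40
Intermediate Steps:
H(A) = 6
W(k, t) = (-2 + 3*t)**2
a(R, S) = 6 + R (a(R, S) = R + 6 = 6 + R)
K(v, b) = -1 + v (K(v, b) = -7 + (6 + v) = -1 + v)
C(O) = -1/5 (C(O) = 1/((-1 - 4) + 0) = 1/(-5 + 0) = 1/(-5) = -1/5)
-1377*C(2) = -1377*(-1/5) = 1377/5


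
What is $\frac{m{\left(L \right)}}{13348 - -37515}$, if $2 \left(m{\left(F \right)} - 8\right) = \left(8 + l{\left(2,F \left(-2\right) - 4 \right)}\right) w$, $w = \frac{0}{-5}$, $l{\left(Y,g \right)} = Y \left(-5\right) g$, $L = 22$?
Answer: $\frac{8}{50863} \approx 0.00015729$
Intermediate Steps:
$l{\left(Y,g \right)} = - 5 Y g$
$w = 0$ ($w = 0 \left(- \frac{1}{5}\right) = 0$)
$m{\left(F \right)} = 8$ ($m{\left(F \right)} = 8 + \frac{\left(8 - 10 \left(F \left(-2\right) - 4\right)\right) 0}{2} = 8 + \frac{\left(8 - 10 \left(- 2 F - 4\right)\right) 0}{2} = 8 + \frac{\left(8 - 10 \left(-4 - 2 F\right)\right) 0}{2} = 8 + \frac{\left(8 + \left(40 + 20 F\right)\right) 0}{2} = 8 + \frac{\left(48 + 20 F\right) 0}{2} = 8 + \frac{1}{2} \cdot 0 = 8 + 0 = 8$)
$\frac{m{\left(L \right)}}{13348 - -37515} = \frac{8}{13348 - -37515} = \frac{8}{13348 + 37515} = \frac{8}{50863}$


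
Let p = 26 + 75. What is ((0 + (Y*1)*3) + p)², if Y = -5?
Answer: 7396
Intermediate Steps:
p = 101
((0 + (Y*1)*3) + p)² = ((0 - 5*1*3) + 101)² = ((0 - 5*3) + 101)² = ((0 - 15) + 101)² = (-15 + 101)² = 86² = 7396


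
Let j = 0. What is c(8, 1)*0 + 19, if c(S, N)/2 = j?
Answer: 19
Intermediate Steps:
c(S, N) = 0 (c(S, N) = 2*0 = 0)
c(8, 1)*0 + 19 = 0*0 + 19 = 0 + 19 = 19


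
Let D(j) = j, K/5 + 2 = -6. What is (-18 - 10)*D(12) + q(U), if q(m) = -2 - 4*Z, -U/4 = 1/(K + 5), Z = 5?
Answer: -358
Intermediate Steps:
K = -40 (K = -10 + 5*(-6) = -10 - 30 = -40)
U = 4/35 (U = -4/(-40 + 5) = -4/(-35) = -4*(-1/35) = 4/35 ≈ 0.11429)
q(m) = -22 (q(m) = -2 - 4*5 = -2 - 20 = -22)
(-18 - 10)*D(12) + q(U) = (-18 - 10)*12 - 22 = -28*12 - 22 = -336 - 22 = -358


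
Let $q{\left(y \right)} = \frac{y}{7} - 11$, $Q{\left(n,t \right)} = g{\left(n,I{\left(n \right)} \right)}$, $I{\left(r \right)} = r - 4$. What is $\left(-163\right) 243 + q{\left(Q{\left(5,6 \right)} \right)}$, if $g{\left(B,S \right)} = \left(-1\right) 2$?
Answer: $- \frac{277342}{7} \approx -39620.0$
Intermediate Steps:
$I{\left(r \right)} = -4 + r$
$g{\left(B,S \right)} = -2$
$Q{\left(n,t \right)} = -2$
$q{\left(y \right)} = -11 + \frac{y}{7}$ ($q{\left(y \right)} = y \frac{1}{7} - 11 = \frac{y}{7} - 11 = -11 + \frac{y}{7}$)
$\left(-163\right) 243 + q{\left(Q{\left(5,6 \right)} \right)} = \left(-163\right) 243 + \left(-11 + \frac{1}{7} \left(-2\right)\right) = -39609 - \frac{79}{7} = - \frac{277342}{7}$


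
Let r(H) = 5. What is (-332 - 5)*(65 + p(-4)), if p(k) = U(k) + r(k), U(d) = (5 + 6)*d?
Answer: -8762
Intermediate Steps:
U(d) = 11*d
p(k) = 5 + 11*k (p(k) = 11*k + 5 = 5 + 11*k)
(-332 - 5)*(65 + p(-4)) = (-332 - 5)*(65 + (5 + 11*(-4))) = -337*(65 + (5 - 44)) = -337*(65 - 39) = -337*26 = -8762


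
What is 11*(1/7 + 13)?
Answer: 1012/7 ≈ 144.57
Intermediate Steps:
11*(1/7 + 13) = 11*(⅐ + 13) = 11*(92/7) = 1012/7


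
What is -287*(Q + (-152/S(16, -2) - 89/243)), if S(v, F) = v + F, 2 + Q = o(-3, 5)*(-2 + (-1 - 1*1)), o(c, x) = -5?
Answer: -472607/243 ≈ -1944.9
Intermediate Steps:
Q = 18 (Q = -2 - 5*(-2 + (-1 - 1*1)) = -2 - 5*(-2 + (-1 - 1)) = -2 - 5*(-2 - 2) = -2 - 5*(-4) = -2 + 20 = 18)
S(v, F) = F + v
-287*(Q + (-152/S(16, -2) - 89/243)) = -287*(18 + (-152/(-2 + 16) - 89/243)) = -287*(18 + (-152/14 - 89*1/243)) = -287*(18 + (-152*1/14 - 89/243)) = -287*(18 + (-76/7 - 89/243)) = -287*(18 - 19091/1701) = -287*11527/1701 = -472607/243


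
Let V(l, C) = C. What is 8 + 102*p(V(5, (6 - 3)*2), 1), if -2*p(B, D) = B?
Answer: -298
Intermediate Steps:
p(B, D) = -B/2
8 + 102*p(V(5, (6 - 3)*2), 1) = 8 + 102*(-(6 - 3)*2/2) = 8 + 102*(-3*2/2) = 8 + 102*(-½*6) = 8 + 102*(-3) = 8 - 306 = -298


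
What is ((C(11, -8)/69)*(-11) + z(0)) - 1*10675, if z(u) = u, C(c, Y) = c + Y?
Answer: -245536/23 ≈ -10675.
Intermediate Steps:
C(c, Y) = Y + c
((C(11, -8)/69)*(-11) + z(0)) - 1*10675 = (((-8 + 11)/69)*(-11) + 0) - 1*10675 = ((3*(1/69))*(-11) + 0) - 10675 = ((1/23)*(-11) + 0) - 10675 = (-11/23 + 0) - 10675 = -11/23 - 10675 = -245536/23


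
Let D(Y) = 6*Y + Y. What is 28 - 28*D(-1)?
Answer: 224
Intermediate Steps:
D(Y) = 7*Y
28 - 28*D(-1) = 28 - 196*(-1) = 28 - 28*(-7) = 28 + 196 = 224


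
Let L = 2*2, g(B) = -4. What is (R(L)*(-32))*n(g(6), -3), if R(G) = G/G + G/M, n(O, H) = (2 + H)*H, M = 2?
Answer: -288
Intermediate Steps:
L = 4
n(O, H) = H*(2 + H)
R(G) = 1 + G/2 (R(G) = G/G + G/2 = 1 + G*(½) = 1 + G/2)
(R(L)*(-32))*n(g(6), -3) = ((1 + (½)*4)*(-32))*(-3*(2 - 3)) = ((1 + 2)*(-32))*(-3*(-1)) = (3*(-32))*3 = -96*3 = -288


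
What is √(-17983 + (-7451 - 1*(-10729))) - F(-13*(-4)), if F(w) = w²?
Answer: -2704 + I*√14705 ≈ -2704.0 + 121.26*I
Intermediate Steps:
√(-17983 + (-7451 - 1*(-10729))) - F(-13*(-4)) = √(-17983 + (-7451 - 1*(-10729))) - (-13*(-4))² = √(-17983 + (-7451 + 10729)) - 1*52² = √(-17983 + 3278) - 1*2704 = √(-14705) - 2704 = I*√14705 - 2704 = -2704 + I*√14705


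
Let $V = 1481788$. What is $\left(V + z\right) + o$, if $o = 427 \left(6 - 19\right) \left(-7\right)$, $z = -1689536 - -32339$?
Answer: $-136552$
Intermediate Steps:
$z = -1657197$ ($z = -1689536 + 32339 = -1657197$)
$o = 38857$ ($o = 427 \left(6 - 19\right) \left(-7\right) = 427 \left(\left(-13\right) \left(-7\right)\right) = 427 \cdot 91 = 38857$)
$\left(V + z\right) + o = \left(1481788 - 1657197\right) + 38857 = -175409 + 38857 = -136552$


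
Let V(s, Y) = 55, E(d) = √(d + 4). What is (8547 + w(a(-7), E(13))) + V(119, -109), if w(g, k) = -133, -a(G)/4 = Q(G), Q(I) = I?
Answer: 8469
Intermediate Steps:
E(d) = √(4 + d)
a(G) = -4*G
(8547 + w(a(-7), E(13))) + V(119, -109) = (8547 - 133) + 55 = 8414 + 55 = 8469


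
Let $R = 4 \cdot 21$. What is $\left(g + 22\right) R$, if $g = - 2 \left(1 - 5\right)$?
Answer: $2520$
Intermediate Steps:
$g = 8$ ($g = \left(-2\right) \left(-4\right) = 8$)
$R = 84$
$\left(g + 22\right) R = \left(8 + 22\right) 84 = 30 \cdot 84 = 2520$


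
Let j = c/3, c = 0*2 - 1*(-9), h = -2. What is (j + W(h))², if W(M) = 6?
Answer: 81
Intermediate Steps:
c = 9 (c = 0 + 9 = 9)
j = 3 (j = 9/3 = 9*(⅓) = 3)
(j + W(h))² = (3 + 6)² = 9² = 81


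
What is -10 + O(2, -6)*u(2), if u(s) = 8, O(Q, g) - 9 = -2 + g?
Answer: -2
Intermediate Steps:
O(Q, g) = 7 + g (O(Q, g) = 9 + (-2 + g) = 7 + g)
-10 + O(2, -6)*u(2) = -10 + (7 - 6)*8 = -10 + 1*8 = -10 + 8 = -2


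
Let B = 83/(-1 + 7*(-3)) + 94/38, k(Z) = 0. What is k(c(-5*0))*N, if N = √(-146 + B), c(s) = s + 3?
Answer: 0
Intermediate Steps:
c(s) = 3 + s
B = -543/418 (B = 83/(-1 - 21) + 94*(1/38) = 83/(-22) + 47/19 = 83*(-1/22) + 47/19 = -83/22 + 47/19 = -543/418 ≈ -1.2990)
N = I*√25736678/418 (N = √(-146 - 543/418) = √(-61571/418) = I*√25736678/418 ≈ 12.137*I)
k(c(-5*0))*N = 0*(I*√25736678/418) = 0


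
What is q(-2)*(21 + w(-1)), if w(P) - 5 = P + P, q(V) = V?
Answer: -48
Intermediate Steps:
w(P) = 5 + 2*P (w(P) = 5 + (P + P) = 5 + 2*P)
q(-2)*(21 + w(-1)) = -2*(21 + (5 + 2*(-1))) = -2*(21 + (5 - 2)) = -2*(21 + 3) = -2*24 = -48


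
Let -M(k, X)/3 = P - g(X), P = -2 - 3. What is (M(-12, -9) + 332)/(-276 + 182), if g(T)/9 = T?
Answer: -52/47 ≈ -1.1064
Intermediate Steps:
g(T) = 9*T
P = -5
M(k, X) = 15 + 27*X (M(k, X) = -3*(-5 - 9*X) = 15 + 27*X)
(M(-12, -9) + 332)/(-276 + 182) = ((15 + 27*(-9)) + 332)/(-276 + 182) = ((15 - 243) + 332)/(-94) = (-228 + 332)*(-1/94) = 104*(-1/94) = -52/47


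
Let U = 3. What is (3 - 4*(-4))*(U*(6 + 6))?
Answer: 684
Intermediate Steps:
(3 - 4*(-4))*(U*(6 + 6)) = (3 - 4*(-4))*(3*(6 + 6)) = (3 + 16)*(3*12) = 19*36 = 684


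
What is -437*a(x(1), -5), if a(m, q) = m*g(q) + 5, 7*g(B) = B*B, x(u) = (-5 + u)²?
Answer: -190095/7 ≈ -27156.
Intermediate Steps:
g(B) = B²/7 (g(B) = (B*B)/7 = B²/7)
a(m, q) = 5 + m*q²/7 (a(m, q) = m*(q²/7) + 5 = m*q²/7 + 5 = 5 + m*q²/7)
-437*a(x(1), -5) = -437*(5 + (⅐)*(-5 + 1)²*(-5)²) = -437*(5 + (⅐)*(-4)²*25) = -437*(5 + (⅐)*16*25) = -437*(5 + 400/7) = -437*435/7 = -190095/7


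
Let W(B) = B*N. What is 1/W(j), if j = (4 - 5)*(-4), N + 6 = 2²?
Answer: -⅛ ≈ -0.12500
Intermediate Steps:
N = -2 (N = -6 + 2² = -6 + 4 = -2)
j = 4 (j = -1*(-4) = 4)
W(B) = -2*B (W(B) = B*(-2) = -2*B)
1/W(j) = 1/(-2*4) = 1/(-8) = -⅛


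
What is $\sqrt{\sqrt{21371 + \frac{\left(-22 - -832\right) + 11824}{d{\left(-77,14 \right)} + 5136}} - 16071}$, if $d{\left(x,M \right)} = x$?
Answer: $\frac{\sqrt{-411312833151 + 5059 \sqrt{547022197857}}}{5059} \approx 126.19 i$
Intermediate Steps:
$\sqrt{\sqrt{21371 + \frac{\left(-22 - -832\right) + 11824}{d{\left(-77,14 \right)} + 5136}} - 16071} = \sqrt{\sqrt{21371 + \frac{\left(-22 - -832\right) + 11824}{-77 + 5136}} - 16071} = \sqrt{\sqrt{21371 + \frac{\left(-22 + 832\right) + 11824}{5059}} - 16071} = \sqrt{\sqrt{21371 + \left(810 + 11824\right) \frac{1}{5059}} - 16071} = \sqrt{\sqrt{21371 + 12634 \cdot \frac{1}{5059}} - 16071} = \sqrt{\sqrt{21371 + \frac{12634}{5059}} - 16071} = \sqrt{\sqrt{\frac{108128523}{5059}} - 16071} = \sqrt{\frac{\sqrt{547022197857}}{5059} - 16071} = \sqrt{-16071 + \frac{\sqrt{547022197857}}{5059}}$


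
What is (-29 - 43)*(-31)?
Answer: 2232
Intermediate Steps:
(-29 - 43)*(-31) = -72*(-31) = 2232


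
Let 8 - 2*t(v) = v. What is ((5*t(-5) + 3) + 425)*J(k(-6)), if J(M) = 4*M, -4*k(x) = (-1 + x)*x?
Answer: -19341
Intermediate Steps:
t(v) = 4 - v/2
k(x) = -x*(-1 + x)/4 (k(x) = -(-1 + x)*x/4 = -x*(-1 + x)/4)
((5*t(-5) + 3) + 425)*J(k(-6)) = ((5*(4 - ½*(-5)) + 3) + 425)*(4*((¼)*(-6)*(1 - 1*(-6)))) = ((5*(4 + 5/2) + 3) + 425)*(4*((¼)*(-6)*(1 + 6))) = ((5*(13/2) + 3) + 425)*(4*((¼)*(-6)*7)) = ((65/2 + 3) + 425)*(4*(-21/2)) = (71/2 + 425)*(-42) = (921/2)*(-42) = -19341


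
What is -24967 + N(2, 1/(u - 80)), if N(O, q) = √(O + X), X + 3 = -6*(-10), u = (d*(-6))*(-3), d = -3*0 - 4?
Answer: -24967 + √59 ≈ -24959.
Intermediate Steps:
d = -4 (d = 0 - 4 = -4)
u = -72 (u = -4*(-6)*(-3) = 24*(-3) = -72)
X = 57 (X = -3 - 6*(-10) = -3 + 60 = 57)
N(O, q) = √(57 + O) (N(O, q) = √(O + 57) = √(57 + O))
-24967 + N(2, 1/(u - 80)) = -24967 + √(57 + 2) = -24967 + √59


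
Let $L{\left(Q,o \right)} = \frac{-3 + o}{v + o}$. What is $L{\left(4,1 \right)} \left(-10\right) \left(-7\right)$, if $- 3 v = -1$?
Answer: $-105$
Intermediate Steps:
$v = \frac{1}{3}$ ($v = \left(- \frac{1}{3}\right) \left(-1\right) = \frac{1}{3} \approx 0.33333$)
$L{\left(Q,o \right)} = \frac{-3 + o}{\frac{1}{3} + o}$
$L{\left(4,1 \right)} \left(-10\right) \left(-7\right) = \frac{3 \left(-3 + 1\right)}{1 + 3 \cdot 1} \left(-10\right) \left(-7\right) = 3 \frac{1}{1 + 3} \left(-2\right) \left(-10\right) \left(-7\right) = 3 \cdot \frac{1}{4} \left(-2\right) \left(-10\right) \left(-7\right) = \left(- \frac{3}{2}\right) \left(-10\right) \left(-7\right) = 15 \left(-7\right) = -105$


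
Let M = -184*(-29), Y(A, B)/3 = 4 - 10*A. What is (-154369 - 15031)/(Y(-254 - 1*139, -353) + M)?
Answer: -7700/779 ≈ -9.8845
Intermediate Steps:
Y(A, B) = 12 - 30*A (Y(A, B) = 3*(4 - 10*A) = 12 - 30*A)
M = 5336
(-154369 - 15031)/(Y(-254 - 1*139, -353) + M) = (-154369 - 15031)/((12 - 30*(-254 - 1*139)) + 5336) = -169400/((12 - 30*(-254 - 139)) + 5336) = -169400/((12 - 30*(-393)) + 5336) = -169400/((12 + 11790) + 5336) = -169400/(11802 + 5336) = -169400/17138 = -169400*1/17138 = -7700/779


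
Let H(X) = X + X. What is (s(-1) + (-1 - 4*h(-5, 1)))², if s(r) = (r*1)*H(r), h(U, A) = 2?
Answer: 49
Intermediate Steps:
H(X) = 2*X
s(r) = 2*r² (s(r) = (r*1)*(2*r) = r*(2*r) = 2*r²)
(s(-1) + (-1 - 4*h(-5, 1)))² = (2*(-1)² + (-1 - 4*2))² = (2*1 + (-1 - 8))² = (2 - 9)² = (-7)² = 49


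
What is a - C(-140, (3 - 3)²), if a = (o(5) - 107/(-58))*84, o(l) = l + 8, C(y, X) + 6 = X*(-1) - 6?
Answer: 36510/29 ≈ 1259.0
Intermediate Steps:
C(y, X) = -12 - X (C(y, X) = -6 + (X*(-1) - 6) = -6 + (-X - 6) = -6 + (-6 - X) = -12 - X)
o(l) = 8 + l
a = 36162/29 (a = ((8 + 5) - 107/(-58))*84 = (13 - 107*(-1/58))*84 = (13 + 107/58)*84 = (861/58)*84 = 36162/29 ≈ 1247.0)
a - C(-140, (3 - 3)²) = 36162/29 - (-12 - (3 - 3)²) = 36162/29 - (-12 - 1*0²) = 36162/29 - (-12 - 1*0) = 36162/29 - (-12 + 0) = 36162/29 - 1*(-12) = 36162/29 + 12 = 36510/29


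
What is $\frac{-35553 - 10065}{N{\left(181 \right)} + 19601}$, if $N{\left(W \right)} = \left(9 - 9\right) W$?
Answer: $- \frac{45618}{19601} \approx -2.3273$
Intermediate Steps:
$N{\left(W \right)} = 0$ ($N{\left(W \right)} = \left(9 - 9\right) W = 0 W = 0$)
$\frac{-35553 - 10065}{N{\left(181 \right)} + 19601} = \frac{-35553 - 10065}{0 + 19601} = - \frac{45618}{19601}$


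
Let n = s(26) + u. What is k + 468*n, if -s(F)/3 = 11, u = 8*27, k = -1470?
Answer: 84174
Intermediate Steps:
u = 216
s(F) = -33 (s(F) = -3*11 = -33)
n = 183 (n = -33 + 216 = 183)
k + 468*n = -1470 + 468*183 = -1470 + 85644 = 84174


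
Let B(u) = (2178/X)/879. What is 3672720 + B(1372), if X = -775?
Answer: 833982893274/227075 ≈ 3.6727e+6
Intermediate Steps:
B(u) = -726/227075 (B(u) = (2178/(-775))/879 = (2178*(-1/775))*(1/879) = -2178/775*1/879 = -726/227075)
3672720 + B(1372) = 3672720 - 726/227075 = 833982893274/227075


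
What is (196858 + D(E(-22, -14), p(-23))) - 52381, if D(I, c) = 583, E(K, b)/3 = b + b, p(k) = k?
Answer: 145060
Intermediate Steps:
E(K, b) = 6*b (E(K, b) = 3*(b + b) = 3*(2*b) = 6*b)
(196858 + D(E(-22, -14), p(-23))) - 52381 = (196858 + 583) - 52381 = 197441 - 52381 = 145060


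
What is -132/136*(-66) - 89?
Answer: -424/17 ≈ -24.941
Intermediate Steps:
-132/136*(-66) - 89 = -132*1/136*(-66) - 89 = -33/34*(-66) - 89 = 1089/17 - 89 = -424/17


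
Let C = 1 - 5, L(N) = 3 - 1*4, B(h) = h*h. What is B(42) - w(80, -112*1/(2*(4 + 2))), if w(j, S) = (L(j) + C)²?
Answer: 1739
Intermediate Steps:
B(h) = h²
L(N) = -1 (L(N) = 3 - 4 = -1)
C = -4
w(j, S) = 25 (w(j, S) = (-1 - 4)² = (-5)² = 25)
B(42) - w(80, -112*1/(2*(4 + 2))) = 42² - 1*25 = 1764 - 25 = 1739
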